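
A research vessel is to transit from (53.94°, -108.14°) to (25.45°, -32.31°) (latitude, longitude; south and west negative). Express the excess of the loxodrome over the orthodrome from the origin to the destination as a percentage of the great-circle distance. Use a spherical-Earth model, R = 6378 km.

3.5%

Great circle: σ = 1.0730 rad → d_gc = Rσ = 6843.5 km
Rhumb: Δφ = -0.4972, Δλ = +1.3235, Δψ = -0.6628, q = Δφ/Δψ = 0.7502 → d_rh = R√(Δφ²+q²Δλ²) = 7082.1 km
Excess = (7082.1 − 6843.5) / 6843.5 = 238.6 / 6843.5 = 3.49% ≈ 3.5%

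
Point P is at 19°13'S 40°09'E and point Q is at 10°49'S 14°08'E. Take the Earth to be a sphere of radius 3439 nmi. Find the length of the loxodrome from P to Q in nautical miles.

Rhumb course C = atan2(Δλ, Δψ) with Δψ = ln[tan(π/4+φ₂/2)/tan(π/4+φ₁/2)] = +0.1519, Δλ = -0.4541 → C = 288.50°
d = R·|Δφ| / |cos C| = 3439·0.14661 / 0.31733 = 1589 nmi

1589 nmi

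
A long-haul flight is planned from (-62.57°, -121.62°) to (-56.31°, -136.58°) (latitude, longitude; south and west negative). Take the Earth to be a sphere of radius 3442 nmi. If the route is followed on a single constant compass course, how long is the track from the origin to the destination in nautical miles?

591 nmi

Rhumb course C = atan2(Δλ, Δψ) with Δψ = ln[tan(π/4+φ₂/2)/tan(π/4+φ₁/2)] = +0.2156, Δλ = -0.2611 → C = 309.55°
d = R·|Δφ| / |cos C| = 3442·0.10926 / 0.63674 = 591 nmi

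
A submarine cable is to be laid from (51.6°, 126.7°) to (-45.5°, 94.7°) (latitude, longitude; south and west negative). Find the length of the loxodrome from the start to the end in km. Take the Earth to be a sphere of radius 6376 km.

11241 km

Δψ = ln[tan(π/4+φ₂/2)/tan(π/4+φ₁/2)] = -1.9486;  Δφ = -1.6947 rad,  Δλ = -0.5585 rad
q = Δφ/Δψ = 0.8697
d = R·√(Δφ² + q²Δλ²) = 6376·1.76295 = 11241 km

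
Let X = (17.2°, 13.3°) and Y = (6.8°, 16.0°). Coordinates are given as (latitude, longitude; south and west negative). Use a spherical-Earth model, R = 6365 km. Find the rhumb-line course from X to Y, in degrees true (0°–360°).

Δψ = ln[tan(π/4+φ₂/2)/tan(π/4+φ₁/2)] = -0.1858
Δλ = +0.0471 rad (taken the short way round)
course = atan2(Δλ, Δψ) = 165.77°

165.8°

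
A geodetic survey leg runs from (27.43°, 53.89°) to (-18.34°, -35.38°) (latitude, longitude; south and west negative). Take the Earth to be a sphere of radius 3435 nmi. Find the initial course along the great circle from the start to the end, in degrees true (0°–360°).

253.3°

N = sin Δλ·cos φ₂ = -0.9491;  D = cos φ₁ sin φ₂ − sin φ₁ cos φ₂ cos Δλ = -0.2849
initial course = atan2(N, D) = 253.29°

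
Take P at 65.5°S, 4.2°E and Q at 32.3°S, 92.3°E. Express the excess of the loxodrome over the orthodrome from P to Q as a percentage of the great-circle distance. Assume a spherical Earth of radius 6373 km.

6.6%

Great circle: σ = 1.0497 rad → d_gc = Rσ = 6689.5 km
Rhumb: Δφ = +0.5794, Δλ = +1.5376, Δψ = +0.9311, q = Δφ/Δψ = 0.6223 → d_rh = R√(Δφ²+q²Δλ²) = 7129.4 km
Excess = (7129.4 − 6689.5) / 6689.5 = 439.9 / 6689.5 = 6.58% ≈ 6.6%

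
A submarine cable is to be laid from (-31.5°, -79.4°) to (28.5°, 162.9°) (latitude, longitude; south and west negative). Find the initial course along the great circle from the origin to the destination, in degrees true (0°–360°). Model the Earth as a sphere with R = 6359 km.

θ = atan2( sin Δλ·cos φ₂ ,  cos φ₁ sin φ₂ − sin φ₁ cos φ₂ cos Δλ )
  = atan2(-0.7781, +0.1934) = 283.96°

284.0°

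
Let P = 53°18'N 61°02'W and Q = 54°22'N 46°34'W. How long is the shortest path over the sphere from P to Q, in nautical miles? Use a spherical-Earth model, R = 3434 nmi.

515 nmi

Haversine: a = sin²(Δφ/2)+cos φ₁ cos φ₂ sin²(Δλ/2) = 0.00561;  σ = 2·atan2(√a,√(1−a))
σ = 8.588° → d = Rσ = 3434·0.14989 = 515 nmi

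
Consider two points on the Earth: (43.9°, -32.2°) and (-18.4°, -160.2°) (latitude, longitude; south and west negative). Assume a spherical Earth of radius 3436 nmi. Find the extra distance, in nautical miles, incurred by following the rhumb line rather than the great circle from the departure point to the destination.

210 nmi

Great circle: cos σ = sin φ₁ sin φ₂ + cos φ₁ cos φ₂ cos Δλ,  σ = 2.2650 rad → d_gc = 7782.7 nmi
Rhumb line: Δψ = -1.1813, q = Δφ/Δψ = 0.9205, d_rh = R√(Δφ²+q²Δλ²) = 7992.6 nmi
Excess = 7992.6 − 7782.7 = 209.9 ≈ 210 nmi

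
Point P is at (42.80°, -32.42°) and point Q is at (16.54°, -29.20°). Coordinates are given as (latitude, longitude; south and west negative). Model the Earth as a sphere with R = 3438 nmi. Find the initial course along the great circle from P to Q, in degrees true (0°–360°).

173.0°

θ = atan2( sin Δλ·cos φ₂ ,  cos φ₁ sin φ₂ − sin φ₁ cos φ₂ cos Δλ )
  = atan2(+0.0538, -0.4414) = 173.05°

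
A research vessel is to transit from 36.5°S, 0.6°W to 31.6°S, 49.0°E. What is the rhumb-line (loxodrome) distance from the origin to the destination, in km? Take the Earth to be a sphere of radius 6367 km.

Δψ = ln[tan(π/4+φ₂/2)/tan(π/4+φ₁/2)] = +0.1033;  Δφ = +0.0855 rad,  Δλ = +0.8657 rad
q = Δφ/Δψ = 0.8281
d = R·√(Δφ² + q²Δλ²) = 6367·0.72193 = 4597 km

4597 km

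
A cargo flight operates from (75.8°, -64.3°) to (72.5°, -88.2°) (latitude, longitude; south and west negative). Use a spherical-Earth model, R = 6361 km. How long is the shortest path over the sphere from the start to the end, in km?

804 km

cos σ = sin φ₁ sin φ₂ + cos φ₁ cos φ₂ cos Δλ
      = sin(75.80°)sin(72.50°) + cos(75.80°)cos(72.50°)cos(-23.90°) = 0.9920
σ = 7.245° → d = Rσ = 6361·0.12644 = 804 km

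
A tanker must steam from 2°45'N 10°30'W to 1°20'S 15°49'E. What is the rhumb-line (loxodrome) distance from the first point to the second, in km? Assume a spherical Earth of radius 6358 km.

2954 km

Δψ = ln[tan(π/4+φ₂/2)/tan(π/4+φ₁/2)] = -0.0713;  Δφ = -0.0713 rad,  Δλ = +0.4593 rad
q = Δφ/Δψ = 0.9997
d = R·√(Δφ² + q²Δλ²) = 6358·0.46468 = 2954 km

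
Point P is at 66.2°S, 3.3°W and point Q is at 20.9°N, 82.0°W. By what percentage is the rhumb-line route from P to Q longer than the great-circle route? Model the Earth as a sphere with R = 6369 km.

Great circle: σ = 1.8261 rad → d_gc = Rσ = 11630.4 km
Rhumb: Δφ = +1.5202, Δλ = -1.3736, Δψ = +1.9303, q = Δφ/Δψ = 0.7875 → d_rh = R√(Δφ²+q²Δλ²) = 11883.1 km
Excess = (11883.1 − 11630.4) / 11630.4 = 252.7 / 11630.4 = 2.17% ≈ 2.2%

2.2%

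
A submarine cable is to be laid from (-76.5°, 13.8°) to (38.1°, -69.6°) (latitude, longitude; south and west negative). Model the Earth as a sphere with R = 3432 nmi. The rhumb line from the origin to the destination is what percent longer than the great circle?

2.6%

Great circle: σ = 2.1881 rad → d_gc = Rσ = 7509.7 nmi
Rhumb: Δφ = +2.0001, Δλ = -1.4556, Δψ = +2.8542, q = Δφ/Δψ = 0.7008 → d_rh = R√(Δφ²+q²Δλ²) = 7705.6 nmi
Excess = (7705.6 − 7509.7) / 7509.7 = 195.9 / 7509.7 = 2.61% ≈ 2.6%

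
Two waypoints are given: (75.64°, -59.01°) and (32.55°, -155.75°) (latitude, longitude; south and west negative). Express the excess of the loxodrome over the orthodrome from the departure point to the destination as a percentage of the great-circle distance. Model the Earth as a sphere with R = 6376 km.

9.0%

Great circle: σ = 1.0510 rad → d_gc = Rσ = 6701.3 km
Rhumb: Δφ = -0.7521, Δλ = -1.6884, Δψ = -1.4703, q = Δφ/Δψ = 0.5115 → d_rh = R√(Δφ²+q²Δλ²) = 7301.8 km
Excess = (7301.8 − 6701.3) / 6701.3 = 600.5 / 6701.3 = 8.96% ≈ 9.0%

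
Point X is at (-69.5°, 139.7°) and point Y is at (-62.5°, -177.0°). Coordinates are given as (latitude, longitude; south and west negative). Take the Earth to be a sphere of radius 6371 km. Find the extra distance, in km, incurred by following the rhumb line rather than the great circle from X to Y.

42 km

Great circle: cos σ = sin φ₁ sin φ₂ + cos φ₁ cos φ₂ cos Δλ,  σ = 0.3223 rad → d_gc = 2053.1 km
Rhumb line: Δψ = +0.3025, q = Δφ/Δψ = 0.4039, d_rh = R√(Δφ²+q²Δλ²) = 2094.7 km
Excess = 2094.7 − 2053.1 = 41.6 ≈ 42 km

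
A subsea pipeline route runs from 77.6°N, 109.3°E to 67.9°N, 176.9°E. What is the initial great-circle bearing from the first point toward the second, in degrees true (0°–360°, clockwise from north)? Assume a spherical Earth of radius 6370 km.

N = sin Δλ·cos φ₂ = +0.3478;  D = cos φ₁ sin φ₂ − sin φ₁ cos φ₂ cos Δλ = +0.0589
initial course = atan2(N, D) = 80.38°

80.4°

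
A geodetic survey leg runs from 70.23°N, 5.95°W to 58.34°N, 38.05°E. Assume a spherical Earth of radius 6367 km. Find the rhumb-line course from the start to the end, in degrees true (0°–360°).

122.4°

Δψ = ln[tan(π/4+φ₂/2)/tan(π/4+φ₁/2)] = -0.4868
Δλ = +0.7679 rad (taken the short way round)
course = atan2(Δλ, Δψ) = 122.37°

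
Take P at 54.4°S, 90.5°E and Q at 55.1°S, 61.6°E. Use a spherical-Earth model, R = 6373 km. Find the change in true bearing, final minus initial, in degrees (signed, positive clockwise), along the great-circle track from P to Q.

At departure: θ₁ = atan2(sin Δλ cos φ₂, cos φ₁ sin φ₂ − sin φ₁ cos φ₂ cos Δλ) = 255.76°
At arrival: θ₂ = atan2(sin Δλ cos φ₁, −cos φ₂ sin φ₁ + sin φ₂ cos φ₁ cos Δλ) = 279.53°
Δθ = θ₂ − θ₁ = +23.8°

+23.8°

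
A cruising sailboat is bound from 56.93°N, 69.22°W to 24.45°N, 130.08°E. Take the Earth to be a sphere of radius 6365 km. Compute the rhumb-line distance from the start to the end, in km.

13562 km

Δψ = ln[tan(π/4+φ₂/2)/tan(π/4+φ₁/2)] = -0.7741;  Δφ = -0.5669 rad,  Δλ = -2.8047 rad
q = Δφ/Δψ = 0.7323
d = R·√(Δφ² + q²Δλ²) = 6365·2.13067 = 13562 km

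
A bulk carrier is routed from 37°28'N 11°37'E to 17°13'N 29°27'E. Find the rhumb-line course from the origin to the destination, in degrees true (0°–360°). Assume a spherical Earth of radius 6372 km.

Δψ = ln[tan(π/4+φ₂/2)/tan(π/4+φ₁/2)] = -0.4011
Δλ = +0.3113 rad (taken the short way round)
course = atan2(Δλ, Δψ) = 142.19°

142.2°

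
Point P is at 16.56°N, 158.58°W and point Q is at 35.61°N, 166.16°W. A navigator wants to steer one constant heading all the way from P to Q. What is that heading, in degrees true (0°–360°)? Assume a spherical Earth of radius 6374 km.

340.5°

Δψ = ln[tan(π/4+φ₂/2)/tan(π/4+φ₁/2)] = +0.3727
Δλ = -0.1323 rad (taken the short way round)
course = atan2(Δλ, Δψ) = 340.46°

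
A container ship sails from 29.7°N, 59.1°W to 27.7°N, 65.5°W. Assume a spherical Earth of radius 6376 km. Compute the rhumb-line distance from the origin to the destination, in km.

663 km

Rhumb course C = atan2(Δλ, Δψ) with Δψ = ln[tan(π/4+φ₂/2)/tan(π/4+φ₁/2)] = -0.0398, Δλ = -0.1117 → C = 250.39°
d = R·|Δφ| / |cos C| = 6376·0.03491 / 0.33563 = 663 km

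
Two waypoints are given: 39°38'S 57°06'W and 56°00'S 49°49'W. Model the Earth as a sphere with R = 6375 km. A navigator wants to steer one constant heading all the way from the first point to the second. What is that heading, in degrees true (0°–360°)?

Δψ = ln[tan(π/4+φ₂/2)/tan(π/4+φ₁/2)] = -0.4305
Δλ = +0.1271 rad (taken the short way round)
course = atan2(Δλ, Δψ) = 163.55°

163.5°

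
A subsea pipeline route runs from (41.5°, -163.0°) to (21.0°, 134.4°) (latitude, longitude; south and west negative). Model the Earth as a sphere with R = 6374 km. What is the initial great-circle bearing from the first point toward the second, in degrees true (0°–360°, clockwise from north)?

268.9°

N = sin Δλ·cos φ₂ = -0.8288;  D = cos φ₁ sin φ₂ − sin φ₁ cos φ₂ cos Δλ = -0.0163
initial course = atan2(N, D) = 268.87°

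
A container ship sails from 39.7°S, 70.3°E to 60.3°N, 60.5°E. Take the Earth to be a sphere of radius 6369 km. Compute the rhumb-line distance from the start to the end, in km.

Rhumb course C = atan2(Δλ, Δψ) with Δψ = ln[tan(π/4+φ₂/2)/tan(π/4+φ₁/2)] = +2.0836, Δλ = -0.1710 → C = 355.31°
d = R·|Δφ| / |cos C| = 6369·1.74533 / 0.99665 = 11153 km

11153 km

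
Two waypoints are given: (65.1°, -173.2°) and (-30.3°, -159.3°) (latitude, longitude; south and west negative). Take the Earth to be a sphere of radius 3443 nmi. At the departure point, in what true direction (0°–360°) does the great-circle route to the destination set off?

θ = atan2( sin Δλ·cos φ₂ ,  cos φ₁ sin φ₂ − sin φ₁ cos φ₂ cos Δλ )
  = atan2(+0.2074, -0.9726) = 167.96°

168.0°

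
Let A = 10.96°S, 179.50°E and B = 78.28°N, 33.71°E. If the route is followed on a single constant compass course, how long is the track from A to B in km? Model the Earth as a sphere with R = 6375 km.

Rhumb course C = atan2(Δλ, Δψ) with Δψ = ln[tan(π/4+φ₂/2)/tan(π/4+φ₁/2)] = +2.4690, Δλ = -2.5445 → C = 314.14°
d = R·|Δφ| / |cos C| = 6375·1.55753 / 0.69638 = 14258 km

14258 km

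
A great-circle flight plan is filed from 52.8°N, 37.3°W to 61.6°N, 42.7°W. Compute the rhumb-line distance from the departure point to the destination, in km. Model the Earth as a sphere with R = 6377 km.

Rhumb course C = atan2(Δλ, Δψ) with Δψ = ln[tan(π/4+φ₂/2)/tan(π/4+φ₁/2)] = +0.2852, Δλ = -0.0942 → C = 341.71°
d = R·|Δφ| / |cos C| = 6377·0.15359 / 0.94949 = 1032 km

1032 km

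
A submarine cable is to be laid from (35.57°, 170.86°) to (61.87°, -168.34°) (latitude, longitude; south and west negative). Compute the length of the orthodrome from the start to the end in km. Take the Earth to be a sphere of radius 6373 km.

cos σ = sin φ₁ sin φ₂ + cos φ₁ cos φ₂ cos Δλ
      = sin(35.57°)sin(61.87°) + cos(35.57°)cos(61.87°)cos(20.80°) = 0.8715
σ = 29.368° → d = Rσ = 6373·0.51256 = 3267 km

3267 km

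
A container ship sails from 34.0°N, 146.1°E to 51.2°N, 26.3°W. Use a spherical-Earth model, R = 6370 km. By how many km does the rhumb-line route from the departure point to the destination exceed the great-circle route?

3585 km

Great circle: cos σ = sin φ₁ sin φ₂ + cos φ₁ cos φ₂ cos Δλ,  σ = 1.6500 rad → d_gc = 10510.5 km
Rhumb line: Δψ = +0.4120, q = Δφ/Δψ = 0.7286, d_rh = R√(Δφ²+q²Δλ²) = 14095.2 km
Excess = 14095.2 − 10510.5 = 3584.7 ≈ 3585 km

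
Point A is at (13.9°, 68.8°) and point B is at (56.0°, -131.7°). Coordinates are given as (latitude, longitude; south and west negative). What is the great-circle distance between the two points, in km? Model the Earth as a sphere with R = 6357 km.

11984 km

cos σ = sin φ₁ sin φ₂ + cos φ₁ cos φ₂ cos Δλ
      = sin(13.90°)sin(56.00°) + cos(13.90°)cos(56.00°)cos(159.50°) = -0.3093
σ = 108.016° → d = Rσ = 6357·1.88524 = 11984 km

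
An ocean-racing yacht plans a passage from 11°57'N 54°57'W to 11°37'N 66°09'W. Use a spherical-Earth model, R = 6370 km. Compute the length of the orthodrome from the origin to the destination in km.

Haversine: a = sin²(Δφ/2)+cos φ₁ cos φ₂ sin²(Δλ/2) = 0.00913;  σ = 2·atan2(√a,√(1−a))
σ = 10.968° → d = Rσ = 6370·0.19143 = 1219 km

1219 km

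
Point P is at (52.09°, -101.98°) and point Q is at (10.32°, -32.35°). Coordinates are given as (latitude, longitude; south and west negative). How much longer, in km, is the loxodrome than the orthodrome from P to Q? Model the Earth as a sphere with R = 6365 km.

157 km

Great circle: cos σ = sin φ₁ sin φ₂ + cos φ₁ cos φ₂ cos Δλ,  σ = 1.2114 rad → d_gc = 7710.3 km
Rhumb line: Δψ = -0.8876, q = Δφ/Δψ = 0.8213, d_rh = R√(Δφ²+q²Δλ²) = 7867.3 km
Excess = 7867.3 − 7710.3 = 157.0 ≈ 157 km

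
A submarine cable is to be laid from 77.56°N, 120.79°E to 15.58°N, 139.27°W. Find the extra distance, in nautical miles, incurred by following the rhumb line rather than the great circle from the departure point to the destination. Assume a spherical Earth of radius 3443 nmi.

385 nmi

Great circle: cos σ = sin φ₁ sin φ₂ + cos φ₁ cos φ₂ cos Δλ,  σ = 1.3424 rad → d_gc = 4621.73 nmi
Rhumb line: Δψ = -1.9412, q = Δφ/Δψ = 0.5573, d_rh = R√(Δφ²+q²Δλ²) = 5007.21 nmi
Excess = 5007.21 − 4621.73 = 385.48 ≈ 385 nmi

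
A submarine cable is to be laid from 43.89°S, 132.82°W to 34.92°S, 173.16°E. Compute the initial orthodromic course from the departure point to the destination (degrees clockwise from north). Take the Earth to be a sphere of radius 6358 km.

θ = atan2( sin Δλ·cos φ₂ ,  cos φ₁ sin φ₂ − sin φ₁ cos φ₂ cos Δλ )
  = atan2(-0.6635, -0.0786) = 263.25°

263.2°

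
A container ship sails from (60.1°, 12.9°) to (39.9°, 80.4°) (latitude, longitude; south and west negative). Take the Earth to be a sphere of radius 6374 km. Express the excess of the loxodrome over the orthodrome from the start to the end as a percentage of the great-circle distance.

Great circle: σ = 0.7920 rad → d_gc = Rσ = 5048.3 km
Rhumb: Δφ = -0.3526, Δλ = +1.1781, Δψ = -0.5598, q = Δφ/Δψ = 0.6298 → d_rh = R√(Δφ²+q²Δλ²) = 5235.8 km
Excess = (5235.8 − 5048.3) / 5048.3 = 187.5 / 5048.3 = 3.71% ≈ 3.7%

3.7%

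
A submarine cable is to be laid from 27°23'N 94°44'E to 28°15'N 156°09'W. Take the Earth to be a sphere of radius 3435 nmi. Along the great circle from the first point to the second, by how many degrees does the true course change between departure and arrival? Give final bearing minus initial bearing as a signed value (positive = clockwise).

Initial bearing θ₁ = atan2(sin Δλ cos φ₂, cos φ₁ sin φ₂ − sin φ₁ cos φ₂ cos Δλ) = 56.40°
Final bearing θ₂ = (initial bearing from the destination back to the start) + 180° = 122.90°
Δθ = θ₂ − θ₁ = +66.5°

+66.5°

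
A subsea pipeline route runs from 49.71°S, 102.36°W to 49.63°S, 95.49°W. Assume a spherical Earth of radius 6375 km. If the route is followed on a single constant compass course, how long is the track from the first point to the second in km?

495 km

Δψ = ln[tan(π/4+φ₂/2)/tan(π/4+φ₁/2)] = +0.0022;  Δφ = +0.0014 rad,  Δλ = +0.1199 rad
q = Δφ/Δψ = 0.6472
d = R·√(Δφ² + q²Δλ²) = 6375·0.07761 = 495 km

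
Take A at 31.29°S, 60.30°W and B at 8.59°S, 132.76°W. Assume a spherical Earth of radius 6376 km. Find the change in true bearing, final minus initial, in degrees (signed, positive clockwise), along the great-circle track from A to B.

+28.6°

Initial bearing θ₁ = atan2(sin Δλ cos φ₂, cos φ₁ sin φ₂ − sin φ₁ cos φ₂ cos Δλ) = 271.65°
Final bearing θ₂ = (initial bearing from the destination back to the start) + 180° = 300.24°
Δθ = θ₂ − θ₁ = +28.6°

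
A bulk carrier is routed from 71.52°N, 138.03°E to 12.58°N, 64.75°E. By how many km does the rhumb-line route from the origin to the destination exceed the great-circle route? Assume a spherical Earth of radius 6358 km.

Great circle: cos σ = sin φ₁ sin φ₂ + cos φ₁ cos φ₂ cos Δλ,  σ = 1.2707 rad → d_gc = 8079.4 km
Rhumb line: Δψ = -1.5946, q = Δφ/Δψ = 0.6451, d_rh = R√(Δφ²+q²Δλ²) = 8384.3 km
Excess = 8384.3 − 8079.4 = 304.9 ≈ 305 km

305 km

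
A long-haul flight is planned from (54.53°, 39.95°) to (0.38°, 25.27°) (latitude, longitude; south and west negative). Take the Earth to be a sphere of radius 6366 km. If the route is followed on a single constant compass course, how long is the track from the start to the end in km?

6168 km

Δψ = ln[tan(π/4+φ₂/2)/tan(π/4+φ₁/2)] = -1.1334;  Δφ = -0.9451 rad,  Δλ = -0.2562 rad
q = Δφ/Δψ = 0.8339
d = R·√(Δφ² + q²Δλ²) = 6366·0.96894 = 6168 km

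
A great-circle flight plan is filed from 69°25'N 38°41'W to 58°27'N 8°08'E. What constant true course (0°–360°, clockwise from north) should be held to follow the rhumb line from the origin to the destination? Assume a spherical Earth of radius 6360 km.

Δψ = ln[tan(π/4+φ₂/2)/tan(π/4+φ₁/2)] = -0.4420
Δλ = +0.8171 rad (taken the short way round)
course = atan2(Δλ, Δψ) = 118.41°

118.4°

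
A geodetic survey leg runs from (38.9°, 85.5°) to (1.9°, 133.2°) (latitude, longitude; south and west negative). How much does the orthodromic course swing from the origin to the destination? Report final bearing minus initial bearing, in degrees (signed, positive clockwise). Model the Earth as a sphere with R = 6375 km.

Initial bearing θ₁ = atan2(sin Δλ cos φ₂, cos φ₁ sin φ₂ − sin φ₁ cos φ₂ cos Δλ) = 118.21°
Final bearing θ₂ = (initial bearing from the destination back to the start) + 180° = 136.67°
Δθ = θ₂ − θ₁ = +18.5°

+18.5°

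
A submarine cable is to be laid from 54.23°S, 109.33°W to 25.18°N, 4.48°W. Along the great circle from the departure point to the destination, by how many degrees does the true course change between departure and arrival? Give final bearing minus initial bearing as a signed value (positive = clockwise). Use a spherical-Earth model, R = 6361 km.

-45.9°

At departure: θ₁ = atan2(sin Δλ cos φ₂, cos φ₁ sin φ₂ − sin φ₁ cos φ₂ cos Δλ) = 86.04°
At arrival: θ₂ = atan2(sin Δλ cos φ₁, −cos φ₂ sin φ₁ + sin φ₂ cos φ₁ cos Δλ) = 40.12°
Δθ = θ₂ − θ₁ = -45.9°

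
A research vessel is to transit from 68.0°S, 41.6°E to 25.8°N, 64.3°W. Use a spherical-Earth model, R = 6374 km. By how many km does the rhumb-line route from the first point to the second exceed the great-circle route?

Great circle: cos σ = sin φ₁ sin φ₂ + cos φ₁ cos φ₂ cos Δλ,  σ = 2.0897 rad → d_gc = 13319.8 km
Rhumb line: Δψ = +2.1043, q = Δφ/Δψ = 0.7780, d_rh = R√(Δφ²+q²Δλ²) = 13888.8 km
Excess = 13888.8 − 13319.8 = 569.0 ≈ 569 km

569 km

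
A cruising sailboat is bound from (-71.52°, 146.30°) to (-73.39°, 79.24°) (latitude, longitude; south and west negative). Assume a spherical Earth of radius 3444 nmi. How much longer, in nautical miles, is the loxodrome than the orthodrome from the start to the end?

63 nmi

Great circle: cos σ = sin φ₁ sin φ₂ + cos φ₁ cos φ₂ cos Δλ,  σ = 0.3357 rad → d_gc = 1156.2 nmi
Rhumb line: Δψ = -0.1084, q = Δφ/Δψ = 0.3012, d_rh = R√(Δφ²+q²Δλ²) = 1219.2 nmi
Excess = 1219.2 − 1156.2 = 63.0 ≈ 63 nmi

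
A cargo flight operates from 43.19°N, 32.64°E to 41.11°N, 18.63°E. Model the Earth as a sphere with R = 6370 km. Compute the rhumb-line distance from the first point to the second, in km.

1178 km

Δψ = ln[tan(π/4+φ₂/2)/tan(π/4+φ₁/2)] = -0.0490;  Δφ = -0.0363 rad,  Δλ = -0.2445 rad
q = Δφ/Δψ = 0.7413
d = R·√(Δφ² + q²Δλ²) = 6370·0.18486 = 1178 km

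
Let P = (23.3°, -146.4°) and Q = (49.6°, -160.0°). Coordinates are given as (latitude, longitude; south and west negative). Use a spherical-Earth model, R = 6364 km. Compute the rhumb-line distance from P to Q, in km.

3155 km

Rhumb course C = atan2(Δλ, Δψ) with Δψ = ln[tan(π/4+φ₂/2)/tan(π/4+φ₁/2)] = +0.5815, Δλ = -0.2374 → C = 337.80°
d = R·|Δφ| / |cos C| = 6364·0.45902 / 0.92584 = 3155 km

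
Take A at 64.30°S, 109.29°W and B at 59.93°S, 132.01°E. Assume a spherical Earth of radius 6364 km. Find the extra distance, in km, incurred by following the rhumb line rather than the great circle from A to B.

896 km

Great circle: cos σ = sin φ₁ sin φ₂ + cos φ₁ cos φ₂ cos Δλ,  σ = 0.8292 rad → d_gc = 5277.1 km
Rhumb line: Δψ = +0.1634, q = Δφ/Δψ = 0.4668, d_rh = R√(Δφ²+q²Δλ²) = 6173.2 km
Excess = 6173.2 − 5277.1 = 896.1 ≈ 896 km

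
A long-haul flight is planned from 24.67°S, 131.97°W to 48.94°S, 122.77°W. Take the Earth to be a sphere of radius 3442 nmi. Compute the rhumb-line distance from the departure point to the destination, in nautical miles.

Rhumb course C = atan2(Δλ, Δψ) with Δψ = ln[tan(π/4+φ₂/2)/tan(π/4+φ₁/2)] = -0.5377, Δλ = +0.1606 → C = 163.37°
d = R·|Δφ| / |cos C| = 3442·0.42359 / 0.95819 = 1522 nmi

1522 nmi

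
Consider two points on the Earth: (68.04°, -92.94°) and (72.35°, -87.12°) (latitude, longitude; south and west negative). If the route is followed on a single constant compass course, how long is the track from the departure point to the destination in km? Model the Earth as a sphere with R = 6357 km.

526 km

Rhumb course C = atan2(Δλ, Δψ) with Δψ = ln[tan(π/4+φ₂/2)/tan(π/4+φ₁/2)] = +0.2229, Δλ = +0.1016 → C = 24.50°
d = R·|Δφ| / |cos C| = 6357·0.07522 / 0.90995 = 526 km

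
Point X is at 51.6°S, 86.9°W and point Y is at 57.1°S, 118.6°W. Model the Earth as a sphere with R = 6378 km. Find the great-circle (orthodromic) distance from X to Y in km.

cos σ = sin φ₁ sin φ₂ + cos φ₁ cos φ₂ cos Δλ
      = sin(-51.60°)sin(-57.10°) + cos(-51.60°)cos(-57.10°)cos(-31.70°) = 0.9451
σ = 19.080° → d = Rσ = 6378·0.33301 = 2124 km

2124 km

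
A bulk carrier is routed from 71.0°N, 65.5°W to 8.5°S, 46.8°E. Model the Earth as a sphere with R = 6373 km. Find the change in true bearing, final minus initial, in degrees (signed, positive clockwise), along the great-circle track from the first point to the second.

+90.3°

Initial bearing θ₁ = atan2(sin Δλ cos φ₂, cos φ₁ sin φ₂ − sin φ₁ cos φ₂ cos Δλ) = 71.47°
Final bearing θ₂ = (initial bearing from the destination back to the start) + 180° = 161.81°
Δθ = θ₂ − θ₁ = +90.3°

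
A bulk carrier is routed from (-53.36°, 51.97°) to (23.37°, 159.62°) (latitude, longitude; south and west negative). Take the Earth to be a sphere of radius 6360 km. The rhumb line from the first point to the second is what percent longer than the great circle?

Great circle: σ = 2.0765 rad → d_gc = Rσ = 13206.3 km
Rhumb: Δφ = +1.3392, Δλ = +1.8788, Δψ = +1.5250, q = Δφ/Δψ = 0.8782 → d_rh = R√(Δφ²+q²Δλ²) = 13515.1 km
Excess = (13515.1 − 13206.3) / 13206.3 = 308.8 / 13206.3 = 2.34% ≈ 2.3%

2.3%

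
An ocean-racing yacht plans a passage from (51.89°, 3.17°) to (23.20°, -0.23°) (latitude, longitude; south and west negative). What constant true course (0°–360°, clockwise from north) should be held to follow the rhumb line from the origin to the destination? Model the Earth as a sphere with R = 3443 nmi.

Meridional parts: M(φ₁)=+1.0630, M(φ₂)=+0.4165 → ΔM = -0.6466;  Δλ = -0.0593 rad
tan C = Δλ / ΔM = +0.0918 → C = 185.24°

185.2°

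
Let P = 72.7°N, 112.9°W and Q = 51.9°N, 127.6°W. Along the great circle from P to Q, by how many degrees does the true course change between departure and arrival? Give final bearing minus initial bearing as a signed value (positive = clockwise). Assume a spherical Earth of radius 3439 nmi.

Initial bearing θ₁ = atan2(sin Δλ cos φ₂, cos φ₁ sin φ₂ − sin φ₁ cos φ₂ cos Δλ) = 205.00°
Final bearing θ₂ = (initial bearing from the destination back to the start) + 180° = 191.75°
Δθ = θ₂ − θ₁ = -13.2°

-13.2°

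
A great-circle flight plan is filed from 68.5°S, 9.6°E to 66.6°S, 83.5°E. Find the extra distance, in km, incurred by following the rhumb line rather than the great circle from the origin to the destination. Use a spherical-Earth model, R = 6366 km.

187 km

Great circle: cos σ = sin φ₁ sin φ₂ + cos φ₁ cos φ₂ cos Δλ,  σ = 0.4640 rad → d_gc = 2954.0 km
Rhumb line: Δψ = +0.0869, q = Δφ/Δψ = 0.3817, d_rh = R√(Δφ²+q²Δλ²) = 3140.8 km
Excess = 3140.8 − 2954.0 = 186.8 ≈ 187 km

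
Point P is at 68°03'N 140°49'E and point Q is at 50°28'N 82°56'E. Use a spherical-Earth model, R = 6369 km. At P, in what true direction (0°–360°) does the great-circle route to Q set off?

N = sin Δλ·cos φ₂ = -0.5391;  D = cos φ₁ sin φ₂ − sin φ₁ cos φ₂ cos Δλ = -0.0256
initial course = atan2(N, D) = 267.28°

267.3°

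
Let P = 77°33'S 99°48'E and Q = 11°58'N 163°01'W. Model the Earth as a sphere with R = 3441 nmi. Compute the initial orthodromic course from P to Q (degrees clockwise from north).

94.4°

N = sin Δλ·cos φ₂ = +0.9706;  D = cos φ₁ sin φ₂ − sin φ₁ cos φ₂ cos Δλ = -0.0748
initial course = atan2(N, D) = 94.40°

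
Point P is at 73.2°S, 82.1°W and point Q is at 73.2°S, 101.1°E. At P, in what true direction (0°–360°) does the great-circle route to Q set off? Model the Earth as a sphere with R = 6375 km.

181.7°

θ = atan2( sin Δλ·cos φ₂ ,  cos φ₁ sin φ₂ − sin φ₁ cos φ₂ cos Δλ )
  = atan2(-0.0161, -0.5530) = 181.67°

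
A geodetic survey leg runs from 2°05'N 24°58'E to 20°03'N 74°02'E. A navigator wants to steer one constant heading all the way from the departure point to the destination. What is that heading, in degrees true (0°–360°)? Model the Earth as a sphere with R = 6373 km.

Meridional parts: M(φ₁)=+0.0364, M(φ₂)=+0.3573 → ΔM = +0.3209;  Δλ = +0.8564 rad
tan C = Δλ / ΔM = +2.6683 → C = 69.46°

69.5°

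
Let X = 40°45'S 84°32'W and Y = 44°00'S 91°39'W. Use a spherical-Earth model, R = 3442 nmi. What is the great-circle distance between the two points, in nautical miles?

371 nmi

cos σ = sin φ₁ sin φ₂ + cos φ₁ cos φ₂ cos Δλ
      = sin(-40.75°)sin(-44.00°) + cos(-40.75°)cos(-44.00°)cos(-7.12°) = 0.9942
σ = 6.177° → d = Rσ = 3442·0.10782 = 371 nmi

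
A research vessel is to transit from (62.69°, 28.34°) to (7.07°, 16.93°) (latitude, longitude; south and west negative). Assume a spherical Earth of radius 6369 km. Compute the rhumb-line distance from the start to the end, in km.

Rhumb course C = atan2(Δλ, Δψ) with Δψ = ln[tan(π/4+φ₂/2)/tan(π/4+φ₁/2)] = -1.2912, Δλ = -0.1991 → C = 188.77°
d = R·|Δφ| / |cos C| = 6369·0.97075 / 0.98832 = 6256 km

6256 km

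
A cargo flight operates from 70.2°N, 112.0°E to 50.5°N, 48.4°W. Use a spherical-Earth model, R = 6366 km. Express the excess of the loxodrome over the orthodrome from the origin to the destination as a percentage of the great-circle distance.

Great circle: σ = 1.0204 rad → d_gc = Rσ = 6495.8 km
Rhumb: Δφ = -0.3438, Δλ = -2.7995, Δψ = -0.7213, q = Δφ/Δψ = 0.4767 → d_rh = R√(Δφ²+q²Δλ²) = 8772.2 km
Excess = (8772.2 − 6495.8) / 6495.8 = 2276.4 / 6495.8 = 35.04% ≈ 35.0%

35.0%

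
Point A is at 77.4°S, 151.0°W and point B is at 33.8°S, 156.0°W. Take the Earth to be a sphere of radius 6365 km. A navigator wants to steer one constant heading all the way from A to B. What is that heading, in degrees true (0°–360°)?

Δψ = ln[tan(π/4+φ₂/2)/tan(π/4+φ₁/2)] = +1.5762
Δλ = -0.0873 rad (taken the short way round)
course = atan2(Δλ, Δψ) = 356.83°

356.8°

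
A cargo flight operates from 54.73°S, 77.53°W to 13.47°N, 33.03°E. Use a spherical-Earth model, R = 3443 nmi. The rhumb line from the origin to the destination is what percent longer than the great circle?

3.8%

Great circle: σ = 1.9686 rad → d_gc = Rσ = 6777.9 nmi
Rhumb: Δφ = +1.1903, Δλ = +1.9296, Δψ = +1.3833, q = Δφ/Δψ = 0.8605 → d_rh = R√(Δφ²+q²Δλ²) = 7033.9 nmi
Excess = (7033.9 − 6777.9) / 6777.9 = 256.0 / 6777.9 = 3.78% ≈ 3.8%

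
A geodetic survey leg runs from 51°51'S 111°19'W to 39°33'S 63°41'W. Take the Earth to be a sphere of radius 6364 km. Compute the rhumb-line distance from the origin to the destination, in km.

Rhumb course C = atan2(Δλ, Δψ) with Δψ = ln[tan(π/4+φ₂/2)/tan(π/4+φ₁/2)] = +0.3092, Δλ = +0.8314 → C = 69.60°
d = R·|Δφ| / |cos C| = 6364·0.21468 / 0.34862 = 3919 km

3919 km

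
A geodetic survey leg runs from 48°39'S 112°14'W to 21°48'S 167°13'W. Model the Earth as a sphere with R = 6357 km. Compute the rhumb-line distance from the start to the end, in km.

Δψ = ln[tan(π/4+φ₂/2)/tan(π/4+φ₁/2)] = +0.5845;  Δφ = +0.4686 rad,  Δλ = -0.9596 rad
q = Δφ/Δψ = 0.8017
d = R·√(Δφ² + q²Δλ²) = 6357·0.90085 = 5727 km

5727 km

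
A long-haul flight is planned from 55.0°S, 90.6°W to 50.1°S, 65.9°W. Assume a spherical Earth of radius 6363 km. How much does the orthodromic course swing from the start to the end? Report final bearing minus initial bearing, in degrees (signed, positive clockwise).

-19.7°

At departure: θ₁ = atan2(sin Δλ cos φ₂, cos φ₁ sin φ₂ − sin φ₁ cos φ₂ cos Δλ) = 82.07°
At arrival: θ₂ = atan2(sin Δλ cos φ₁, −cos φ₂ sin φ₁ + sin φ₂ cos φ₁ cos Δλ) = 62.33°
Δθ = θ₂ − θ₁ = -19.7°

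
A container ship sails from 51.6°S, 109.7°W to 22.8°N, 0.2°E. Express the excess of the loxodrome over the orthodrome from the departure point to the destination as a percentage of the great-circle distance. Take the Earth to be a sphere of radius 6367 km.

2.3%

Great circle: σ = 2.0928 rad → d_gc = Rσ = 13324.7 km
Rhumb: Δφ = +1.2985, Δλ = +1.9181, Δψ = +1.4637, q = Δφ/Δψ = 0.8871 → d_rh = R√(Δφ²+q²Δλ²) = 13628.4 km
Excess = (13628.4 − 13324.7) / 13324.7 = 303.7 / 13324.7 = 2.28% ≈ 2.3%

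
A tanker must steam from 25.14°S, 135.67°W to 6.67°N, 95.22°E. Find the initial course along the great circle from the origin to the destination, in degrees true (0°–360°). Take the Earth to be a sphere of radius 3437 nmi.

N = sin Δλ·cos φ₂ = -0.7707;  D = cos φ₁ sin φ₂ − sin φ₁ cos φ₂ cos Δλ = -0.1610
initial course = atan2(N, D) = 258.20°

258.2°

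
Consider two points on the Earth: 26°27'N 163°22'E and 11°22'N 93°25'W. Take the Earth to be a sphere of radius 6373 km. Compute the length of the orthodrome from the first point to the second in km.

10732 km

Haversine: a = sin²(Δφ/2)+cos φ₁ cos φ₂ sin²(Δλ/2) = 0.55645;  σ = 2·atan2(√a,√(1−a))
σ = 96.483° → d = Rσ = 6373·1.68394 = 10732 km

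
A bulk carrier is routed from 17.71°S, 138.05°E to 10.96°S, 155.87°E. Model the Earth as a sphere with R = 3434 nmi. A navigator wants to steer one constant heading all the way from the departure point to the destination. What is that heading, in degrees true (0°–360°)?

Meridional parts: M(φ₁)=-0.3141, M(φ₂)=-0.1925 → ΔM = +0.1217;  Δλ = +0.3110 rad
tan C = Δλ / ΔM = +2.5561 → C = 68.63°

68.6°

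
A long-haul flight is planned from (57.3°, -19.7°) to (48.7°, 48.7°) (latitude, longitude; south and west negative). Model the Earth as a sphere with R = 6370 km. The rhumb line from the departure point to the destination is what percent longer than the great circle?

Great circle: σ = 0.7022 rad → d_gc = Rσ = 4472.7 km
Rhumb: Δφ = -0.1501, Δλ = +1.1938, Δψ = -0.2505, q = Δφ/Δψ = 0.5993 → d_rh = R√(Δφ²+q²Δλ²) = 4656.2 km
Excess = (4656.2 − 4472.7) / 4472.7 = 183.5 / 4472.7 = 4.10% ≈ 4.1%

4.1%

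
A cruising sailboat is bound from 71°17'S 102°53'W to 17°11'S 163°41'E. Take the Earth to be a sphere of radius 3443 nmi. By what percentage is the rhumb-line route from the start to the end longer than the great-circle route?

6.8%

Great circle: σ = 1.3063 rad → d_gc = Rσ = 4497.5 nmi
Rhumb: Δφ = +0.9442, Δλ = -1.6307, Δψ = +1.4985, q = Δφ/Δψ = 0.6301 → d_rh = R√(Δφ²+q²Δλ²) = 4804.7 nmi
Excess = (4804.7 − 4497.5) / 4497.5 = 307.2 / 4497.5 = 6.83% ≈ 6.8%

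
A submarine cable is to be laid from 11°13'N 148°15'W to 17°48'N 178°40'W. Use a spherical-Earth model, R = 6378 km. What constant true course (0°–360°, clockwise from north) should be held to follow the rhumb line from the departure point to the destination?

Meridional parts: M(φ₁)=+0.1970, M(φ₂)=+0.3158 → ΔM = +0.1188;  Δλ = -0.5309 rad
tan C = Δλ / ΔM = -4.4701 → C = 282.61°

282.6°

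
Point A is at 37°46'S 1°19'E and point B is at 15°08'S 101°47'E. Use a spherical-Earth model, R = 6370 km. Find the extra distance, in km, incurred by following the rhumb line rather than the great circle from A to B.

347 km

Great circle: cos σ = sin φ₁ sin φ₂ + cos φ₁ cos φ₂ cos Δλ,  σ = 1.5495 rad → d_gc = 9870.5 km
Rhumb line: Δψ = +0.4456, q = Δφ/Δψ = 0.8866, d_rh = R√(Δφ²+q²Δλ²) = 10217.2 km
Excess = 10217.2 − 9870.5 = 346.7 ≈ 347 km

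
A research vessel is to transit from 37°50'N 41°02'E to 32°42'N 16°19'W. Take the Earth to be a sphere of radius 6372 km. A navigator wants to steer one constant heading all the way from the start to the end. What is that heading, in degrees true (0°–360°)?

263.7°

Meridional parts: M(φ₁)=+0.7143, M(φ₂)=+0.6045 → ΔM = -0.1098;  Δλ = -1.0009 rad
tan C = Δλ / ΔM = +9.1156 → C = 263.74°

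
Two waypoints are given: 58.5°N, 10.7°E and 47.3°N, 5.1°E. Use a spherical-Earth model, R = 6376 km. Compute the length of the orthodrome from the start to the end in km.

1301 km

cos σ = sin φ₁ sin φ₂ + cos φ₁ cos φ₂ cos Δλ
      = sin(58.50°)sin(47.30°) + cos(58.50°)cos(47.30°)cos(-5.60°) = 0.9793
σ = 11.688° → d = Rσ = 6376·0.20400 = 1301 km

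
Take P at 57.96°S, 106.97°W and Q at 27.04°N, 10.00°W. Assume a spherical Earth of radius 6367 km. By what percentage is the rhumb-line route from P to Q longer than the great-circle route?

Great circle: σ = 2.0294 rad → d_gc = Rσ = 12921.3 km
Rhumb: Δφ = +1.4835, Δλ = +1.6924, Δψ = +1.7383, q = Δφ/Δψ = 0.8534 → d_rh = R√(Δφ²+q²Δλ²) = 13183.0 km
Excess = (13183.0 − 12921.3) / 12921.3 = 261.7 / 12921.3 = 2.03% ≈ 2.0%

2.0%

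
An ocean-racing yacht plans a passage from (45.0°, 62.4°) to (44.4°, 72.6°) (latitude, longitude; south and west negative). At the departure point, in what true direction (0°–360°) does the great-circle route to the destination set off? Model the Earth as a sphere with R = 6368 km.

N = sin Δλ·cos φ₂ = +0.1265;  D = cos φ₁ sin φ₂ − sin φ₁ cos φ₂ cos Δλ = -0.0025
initial course = atan2(N, D) = 91.13°

91.1°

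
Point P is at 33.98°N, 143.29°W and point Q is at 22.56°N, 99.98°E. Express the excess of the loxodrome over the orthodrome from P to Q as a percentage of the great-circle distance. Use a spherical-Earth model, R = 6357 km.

Great circle: σ = 1.7012 rad → d_gc = Rσ = 10814.4 km
Rhumb: Δφ = -0.1993, Δλ = -2.0373, Δψ = -0.2269, q = Δφ/Δψ = 0.8784 → d_rh = R√(Δφ²+q²Δλ²) = 11447.0 km
Excess = (11447.0 − 10814.4) / 10814.4 = 632.6 / 10814.4 = 5.8496% ≈ 5.8%

5.8%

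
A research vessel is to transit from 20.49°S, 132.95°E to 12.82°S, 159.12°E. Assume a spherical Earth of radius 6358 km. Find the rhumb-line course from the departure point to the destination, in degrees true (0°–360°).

Meridional parts: M(φ₁)=-0.3655, M(φ₂)=-0.2256 → ΔM = +0.1399;  Δλ = +0.4568 rad
tan C = Δλ / ΔM = +3.2660 → C = 72.98°

73.0°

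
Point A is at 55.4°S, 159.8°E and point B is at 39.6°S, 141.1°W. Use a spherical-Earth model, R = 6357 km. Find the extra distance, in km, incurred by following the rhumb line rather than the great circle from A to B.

119 km

Great circle: cos σ = sin φ₁ sin φ₂ + cos φ₁ cos φ₂ cos Δλ,  σ = 0.7237 rad → d_gc = 4600.4 km
Rhumb line: Δψ = +0.4126, q = Δφ/Δψ = 0.6683, d_rh = R√(Δφ²+q²Δλ²) = 4719.7 km
Excess = 4719.7 − 4600.4 = 119.3 ≈ 119 km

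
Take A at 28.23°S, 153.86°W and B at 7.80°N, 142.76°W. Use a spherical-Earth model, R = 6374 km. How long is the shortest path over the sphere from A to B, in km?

Haversine: a = sin²(Δφ/2)+cos φ₁ cos φ₂ sin²(Δλ/2) = 0.10381;  σ = 2·atan2(√a,√(1−a))
σ = 37.592° → d = Rσ = 6374·0.65610 = 4182 km

4182 km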